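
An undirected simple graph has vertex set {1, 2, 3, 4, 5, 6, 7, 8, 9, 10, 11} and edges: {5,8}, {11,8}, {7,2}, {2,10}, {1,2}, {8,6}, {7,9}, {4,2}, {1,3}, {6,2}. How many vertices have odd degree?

Degrees: 1:2, 2:5, 3:1, 4:1, 5:1, 6:2, 7:2, 8:3, 9:1, 10:1, 11:1
Odd-degree vertices: 2, 3, 4, 5, 8, 9, 10, 11.

8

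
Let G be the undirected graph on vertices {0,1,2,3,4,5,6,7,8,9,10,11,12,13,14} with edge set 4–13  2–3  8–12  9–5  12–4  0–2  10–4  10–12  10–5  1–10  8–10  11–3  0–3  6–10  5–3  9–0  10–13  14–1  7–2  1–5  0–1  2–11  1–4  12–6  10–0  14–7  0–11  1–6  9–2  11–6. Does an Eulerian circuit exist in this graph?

No

Degrees: 0:6, 1:6, 2:5, 3:4, 4:4, 5:4, 6:4, 7:2, 8:2, 9:3, 10:8, 11:4, 12:4, 13:2, 14:2
2, 9 have odd degree; an Eulerian circuit needs every degree to be even, so none exists.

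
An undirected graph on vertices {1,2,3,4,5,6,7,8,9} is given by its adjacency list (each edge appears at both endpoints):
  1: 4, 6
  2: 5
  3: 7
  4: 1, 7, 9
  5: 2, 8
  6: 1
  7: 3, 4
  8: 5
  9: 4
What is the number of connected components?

Component: {2, 5, 8}
Component: {1, 3, 4, 6, 7, 9}

2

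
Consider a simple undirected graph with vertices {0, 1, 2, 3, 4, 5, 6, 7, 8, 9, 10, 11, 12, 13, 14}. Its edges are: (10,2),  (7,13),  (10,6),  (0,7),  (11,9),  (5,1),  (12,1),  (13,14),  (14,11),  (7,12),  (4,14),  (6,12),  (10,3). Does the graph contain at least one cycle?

|V| = 15, |E| = 13, number of components = 2.
Since 13 = 15 - 2, the graph is a forest and contains no cycle.

No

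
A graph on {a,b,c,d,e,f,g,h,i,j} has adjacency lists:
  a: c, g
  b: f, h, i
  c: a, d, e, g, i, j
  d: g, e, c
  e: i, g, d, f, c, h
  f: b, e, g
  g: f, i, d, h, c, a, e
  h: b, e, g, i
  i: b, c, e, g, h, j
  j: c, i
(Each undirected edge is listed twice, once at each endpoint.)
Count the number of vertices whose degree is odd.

Degrees: a:2, b:3, c:6, d:3, e:6, f:3, g:7, h:4, i:6, j:2
Odd-degree vertices: b, d, f, g.

4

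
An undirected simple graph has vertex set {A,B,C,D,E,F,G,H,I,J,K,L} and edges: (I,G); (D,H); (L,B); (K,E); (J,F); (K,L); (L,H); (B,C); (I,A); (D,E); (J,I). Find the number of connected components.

2

Component: {A, F, G, I, J}
Component: {B, C, D, E, H, K, L}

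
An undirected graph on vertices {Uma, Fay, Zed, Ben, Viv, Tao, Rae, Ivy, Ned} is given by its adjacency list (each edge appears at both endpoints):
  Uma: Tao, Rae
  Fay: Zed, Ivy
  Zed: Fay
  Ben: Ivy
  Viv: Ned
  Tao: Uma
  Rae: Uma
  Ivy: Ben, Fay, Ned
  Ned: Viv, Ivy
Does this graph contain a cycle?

The graph has 9 vertices, 7 edges, and 2 connected components.
A forest on 9 vertices with 2 components has exactly 7 edges, which matches — so no cycle.

No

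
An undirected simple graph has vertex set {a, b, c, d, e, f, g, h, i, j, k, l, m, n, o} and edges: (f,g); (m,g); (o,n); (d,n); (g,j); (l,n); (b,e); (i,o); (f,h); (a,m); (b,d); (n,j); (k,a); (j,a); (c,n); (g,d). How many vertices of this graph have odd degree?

Degrees: a:3, b:2, c:1, d:3, e:1, f:2, g:4, h:1, i:1, j:3, k:1, l:1, m:2, n:5, o:2
Odd-degree vertices: a, c, d, e, h, i, j, k, l, n.

10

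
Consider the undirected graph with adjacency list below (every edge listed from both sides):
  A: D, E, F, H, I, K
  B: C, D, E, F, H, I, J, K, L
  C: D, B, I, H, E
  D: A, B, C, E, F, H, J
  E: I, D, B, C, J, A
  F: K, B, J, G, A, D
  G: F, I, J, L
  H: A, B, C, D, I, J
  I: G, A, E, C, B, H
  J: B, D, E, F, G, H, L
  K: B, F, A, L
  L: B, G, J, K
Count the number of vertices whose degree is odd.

4

Degrees: A:6, B:9, C:5, D:7, E:6, F:6, G:4, H:6, I:6, J:7, K:4, L:4
Odd-degree vertices: B, C, D, J.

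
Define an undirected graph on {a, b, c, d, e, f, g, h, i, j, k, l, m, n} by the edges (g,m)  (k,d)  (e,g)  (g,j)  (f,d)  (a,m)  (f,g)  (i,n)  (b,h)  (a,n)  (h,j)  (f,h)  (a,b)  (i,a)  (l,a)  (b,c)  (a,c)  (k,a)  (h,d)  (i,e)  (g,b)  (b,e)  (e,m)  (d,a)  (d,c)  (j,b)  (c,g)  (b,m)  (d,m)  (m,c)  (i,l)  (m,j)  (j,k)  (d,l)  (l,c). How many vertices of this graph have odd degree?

6

Degrees: a:8, b:7, c:6, d:7, e:4, f:3, g:6, h:4, i:4, j:5, k:3, l:4, m:7, n:2
Odd-degree vertices: b, d, f, j, k, m.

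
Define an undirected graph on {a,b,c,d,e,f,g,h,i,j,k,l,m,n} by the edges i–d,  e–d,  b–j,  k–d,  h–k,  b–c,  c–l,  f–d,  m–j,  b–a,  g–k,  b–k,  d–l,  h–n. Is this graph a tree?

|V| = 14, |E| = 14.
A tree on 14 vertices has exactly 13 edges; this graph has 14, so it contains a cycle and is not a tree.

No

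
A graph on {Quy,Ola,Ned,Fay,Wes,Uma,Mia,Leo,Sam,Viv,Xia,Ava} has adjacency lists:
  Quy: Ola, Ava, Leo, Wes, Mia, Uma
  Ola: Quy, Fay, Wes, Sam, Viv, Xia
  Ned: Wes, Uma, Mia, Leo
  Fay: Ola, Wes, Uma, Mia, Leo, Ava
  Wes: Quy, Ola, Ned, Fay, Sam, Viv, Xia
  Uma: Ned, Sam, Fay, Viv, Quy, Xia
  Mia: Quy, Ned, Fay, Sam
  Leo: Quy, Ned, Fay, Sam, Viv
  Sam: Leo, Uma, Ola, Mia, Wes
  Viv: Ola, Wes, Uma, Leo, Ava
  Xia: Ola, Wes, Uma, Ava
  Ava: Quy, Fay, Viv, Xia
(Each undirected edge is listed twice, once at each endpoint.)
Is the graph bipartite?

No

The cycle Wes-Ola-Quy-Wes has length 3, which is odd, so the graph is not bipartite.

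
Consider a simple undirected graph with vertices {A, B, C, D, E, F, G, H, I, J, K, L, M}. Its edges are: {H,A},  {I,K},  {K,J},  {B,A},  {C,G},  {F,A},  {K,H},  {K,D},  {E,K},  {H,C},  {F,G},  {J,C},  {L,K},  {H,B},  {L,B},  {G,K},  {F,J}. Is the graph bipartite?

The cycle A-H-B-A has length 3, which is odd, so the graph is not bipartite.

No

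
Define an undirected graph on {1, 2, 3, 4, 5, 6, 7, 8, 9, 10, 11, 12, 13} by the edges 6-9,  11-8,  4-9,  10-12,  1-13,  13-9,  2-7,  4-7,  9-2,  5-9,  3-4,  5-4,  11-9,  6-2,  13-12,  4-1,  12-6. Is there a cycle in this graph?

The graph has 13 vertices, 17 edges, and 1 connected component.
One cycle is 4-7-2-9-4.

Yes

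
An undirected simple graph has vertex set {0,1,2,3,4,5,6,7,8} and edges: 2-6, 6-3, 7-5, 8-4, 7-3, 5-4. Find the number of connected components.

3

Component: {0}
Component: {1}
Component: {2, 3, 4, 5, 6, 7, 8}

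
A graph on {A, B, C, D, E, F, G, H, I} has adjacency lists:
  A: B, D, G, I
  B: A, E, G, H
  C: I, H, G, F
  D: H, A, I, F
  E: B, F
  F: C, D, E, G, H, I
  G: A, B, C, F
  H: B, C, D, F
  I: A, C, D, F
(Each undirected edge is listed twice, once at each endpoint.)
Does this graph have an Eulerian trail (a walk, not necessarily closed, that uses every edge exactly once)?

Degrees: A:4, B:4, C:4, D:4, E:2, F:6, G:4, H:4, I:4
Odd-degree vertices: none (0 total).
The non-isolated vertices are connected and exactly 0 have odd degree, so an Eulerian trail exists.

Yes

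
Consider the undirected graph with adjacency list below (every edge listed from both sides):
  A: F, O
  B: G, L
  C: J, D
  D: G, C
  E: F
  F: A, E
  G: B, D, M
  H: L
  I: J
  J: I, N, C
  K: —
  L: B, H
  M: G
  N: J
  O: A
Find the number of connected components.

3

Component: {K}
Component: {A, E, F, O}
Component: {B, C, D, G, H, I, J, L, M, N}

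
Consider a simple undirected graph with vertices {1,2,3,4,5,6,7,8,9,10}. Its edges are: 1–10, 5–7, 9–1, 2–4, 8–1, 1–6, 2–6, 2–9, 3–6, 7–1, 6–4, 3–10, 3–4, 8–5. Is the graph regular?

Degrees: 1:5, 2:3, 3:3, 4:3, 5:2, 6:4, 7:2, 8:2, 9:2, 10:2
Degrees are not all equal (e.g. deg(5)=2 but deg(1)=5); not regular.

No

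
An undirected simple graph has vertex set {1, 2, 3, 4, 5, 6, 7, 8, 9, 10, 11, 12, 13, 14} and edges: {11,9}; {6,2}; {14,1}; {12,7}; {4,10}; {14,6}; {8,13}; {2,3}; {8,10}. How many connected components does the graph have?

5

Component: {5}
Component: {7, 12}
Component: {9, 11}
Component: {4, 8, 10, 13}
Component: {1, 2, 3, 6, 14}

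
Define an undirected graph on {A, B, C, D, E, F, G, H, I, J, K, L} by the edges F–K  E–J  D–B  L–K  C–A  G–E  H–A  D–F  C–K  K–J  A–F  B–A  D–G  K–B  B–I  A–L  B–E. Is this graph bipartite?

Yes

Color {B, C, F, G, H, J, L} black and {A, D, E, I, K} white. No edge joins two same-colored vertices, so the graph is bipartite.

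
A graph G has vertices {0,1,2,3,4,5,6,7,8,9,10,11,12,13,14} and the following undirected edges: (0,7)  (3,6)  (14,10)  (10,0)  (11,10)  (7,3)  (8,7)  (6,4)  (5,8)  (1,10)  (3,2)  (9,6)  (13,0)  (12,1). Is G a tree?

The graph has 15 vertices and 14 edges.
It is connected with exactly 14 edges, hence acyclic — it is a tree.

Yes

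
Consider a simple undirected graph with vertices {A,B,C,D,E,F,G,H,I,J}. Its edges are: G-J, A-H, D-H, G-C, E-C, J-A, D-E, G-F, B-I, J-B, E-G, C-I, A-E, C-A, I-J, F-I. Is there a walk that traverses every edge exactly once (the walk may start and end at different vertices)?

Yes

Degrees: A:4, B:2, C:4, D:2, E:4, F:2, G:4, H:2, I:4, J:4
Odd-degree vertices: none (0 total).
With 0 odd-degree vertices and all edges in one connected piece, an Eulerian trail exists.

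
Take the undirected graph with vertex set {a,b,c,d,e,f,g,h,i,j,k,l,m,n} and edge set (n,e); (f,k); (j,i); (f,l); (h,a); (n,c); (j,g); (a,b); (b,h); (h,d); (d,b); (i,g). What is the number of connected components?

5

Component: {m}
Component: {c, e, n}
Component: {f, k, l}
Component: {g, i, j}
Component: {a, b, d, h}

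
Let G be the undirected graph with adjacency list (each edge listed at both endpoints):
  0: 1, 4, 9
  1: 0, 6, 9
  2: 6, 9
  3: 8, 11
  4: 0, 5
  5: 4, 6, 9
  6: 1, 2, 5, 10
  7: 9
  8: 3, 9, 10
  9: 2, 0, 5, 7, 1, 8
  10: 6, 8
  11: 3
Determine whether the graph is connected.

A breadth-first search from 0 visits 0, 9, 4, 1, 8, 7, 5, 2, 6, 3, 10, 11 — all 12 vertices — so the graph is connected.

Yes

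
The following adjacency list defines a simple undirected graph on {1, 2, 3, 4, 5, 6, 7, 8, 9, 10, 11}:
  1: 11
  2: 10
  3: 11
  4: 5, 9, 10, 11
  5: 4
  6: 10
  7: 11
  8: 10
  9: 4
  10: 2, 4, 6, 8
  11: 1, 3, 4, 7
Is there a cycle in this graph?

The graph has 11 vertices, 10 edges, and 1 connected component.
Since 10 = 11 - 1, the graph is a forest and contains no cycle.

No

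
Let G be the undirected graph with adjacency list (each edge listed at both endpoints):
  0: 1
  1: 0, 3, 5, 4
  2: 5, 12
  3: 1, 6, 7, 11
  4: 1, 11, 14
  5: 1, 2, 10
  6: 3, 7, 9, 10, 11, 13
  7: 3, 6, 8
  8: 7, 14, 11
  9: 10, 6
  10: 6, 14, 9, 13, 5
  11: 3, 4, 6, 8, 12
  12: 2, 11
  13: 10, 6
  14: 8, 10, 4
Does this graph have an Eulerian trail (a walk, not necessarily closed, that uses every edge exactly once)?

No

Degrees: 0:1, 1:4, 2:2, 3:4, 4:3, 5:3, 6:6, 7:3, 8:3, 9:2, 10:5, 11:5, 12:2, 13:2, 14:3
Odd-degree vertices: 0, 4, 5, 7, 8, 10, 11, 14 (8 total).
An Eulerian trail requires 0 or 2 odd-degree vertices; here there are 8.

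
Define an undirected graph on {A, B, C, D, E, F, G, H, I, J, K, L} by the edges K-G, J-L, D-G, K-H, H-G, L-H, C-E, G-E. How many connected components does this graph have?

5

Component: {A}
Component: {B}
Component: {F}
Component: {I}
Component: {C, D, E, G, H, J, K, L}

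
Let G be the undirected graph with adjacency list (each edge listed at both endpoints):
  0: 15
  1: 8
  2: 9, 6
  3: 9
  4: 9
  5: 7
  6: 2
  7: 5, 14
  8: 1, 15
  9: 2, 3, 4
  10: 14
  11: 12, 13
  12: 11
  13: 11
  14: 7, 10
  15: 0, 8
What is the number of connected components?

4

Component: {11, 12, 13}
Component: {0, 1, 8, 15}
Component: {5, 7, 10, 14}
Component: {2, 3, 4, 6, 9}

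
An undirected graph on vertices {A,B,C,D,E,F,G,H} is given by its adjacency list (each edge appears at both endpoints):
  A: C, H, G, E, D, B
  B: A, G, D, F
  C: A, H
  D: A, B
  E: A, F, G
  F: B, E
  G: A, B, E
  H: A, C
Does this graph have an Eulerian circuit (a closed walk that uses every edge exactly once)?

Degrees: A:6, B:4, C:2, D:2, E:3, F:2, G:3, H:2
Vertices with odd degree: E, G. An Eulerian circuit requires all degrees even.

No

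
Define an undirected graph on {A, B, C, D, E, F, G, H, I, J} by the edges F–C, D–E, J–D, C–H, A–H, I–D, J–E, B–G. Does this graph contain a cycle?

Yes

The graph has 10 vertices, 8 edges, and 3 connected components.
Since 8 > 10 - 3, a cycle must exist; for instance D-J-E-D.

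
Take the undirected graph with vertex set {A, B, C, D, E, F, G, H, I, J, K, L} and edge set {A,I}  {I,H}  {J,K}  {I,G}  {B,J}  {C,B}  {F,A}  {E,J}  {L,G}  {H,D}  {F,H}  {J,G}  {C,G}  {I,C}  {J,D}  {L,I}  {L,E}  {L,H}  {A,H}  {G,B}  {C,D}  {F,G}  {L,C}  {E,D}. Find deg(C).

5

Neighbors of C: B, D, G, I, L.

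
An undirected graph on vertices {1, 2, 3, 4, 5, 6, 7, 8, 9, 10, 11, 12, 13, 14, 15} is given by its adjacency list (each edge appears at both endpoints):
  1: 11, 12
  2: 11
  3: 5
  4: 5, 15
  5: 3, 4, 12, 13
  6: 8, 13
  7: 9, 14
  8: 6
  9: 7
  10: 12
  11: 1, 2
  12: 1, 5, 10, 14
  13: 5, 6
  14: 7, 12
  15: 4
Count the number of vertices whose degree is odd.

6

Degrees: 1:2, 2:1, 3:1, 4:2, 5:4, 6:2, 7:2, 8:1, 9:1, 10:1, 11:2, 12:4, 13:2, 14:2, 15:1
Odd-degree vertices: 2, 3, 8, 9, 10, 15.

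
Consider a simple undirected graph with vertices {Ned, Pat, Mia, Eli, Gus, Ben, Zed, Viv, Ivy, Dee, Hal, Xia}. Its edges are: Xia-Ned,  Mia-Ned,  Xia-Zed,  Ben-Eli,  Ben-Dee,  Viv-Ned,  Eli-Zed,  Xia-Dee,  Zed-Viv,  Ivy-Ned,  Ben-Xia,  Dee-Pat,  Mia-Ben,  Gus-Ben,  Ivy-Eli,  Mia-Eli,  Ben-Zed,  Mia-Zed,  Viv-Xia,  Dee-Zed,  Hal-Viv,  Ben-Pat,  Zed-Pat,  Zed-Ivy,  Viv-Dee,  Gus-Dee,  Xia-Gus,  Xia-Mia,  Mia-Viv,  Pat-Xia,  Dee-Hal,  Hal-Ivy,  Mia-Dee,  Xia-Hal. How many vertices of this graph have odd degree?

4

Degrees: Ned:4, Pat:4, Mia:7, Eli:4, Gus:3, Ben:7, Zed:8, Viv:6, Ivy:4, Dee:8, Hal:4, Xia:9
Odd-degree vertices: Mia, Gus, Ben, Xia.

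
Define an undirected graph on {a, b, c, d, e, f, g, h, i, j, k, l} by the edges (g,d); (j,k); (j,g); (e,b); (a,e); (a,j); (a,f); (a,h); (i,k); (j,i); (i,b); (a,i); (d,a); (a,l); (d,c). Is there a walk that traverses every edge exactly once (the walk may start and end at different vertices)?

No

Degrees: a:7, b:2, c:1, d:3, e:2, f:1, g:2, h:1, i:4, j:4, k:2, l:1
Odd-degree vertices: a, c, d, f, h, l (6 total).
An Eulerian trail requires 0 or 2 odd-degree vertices; here there are 6.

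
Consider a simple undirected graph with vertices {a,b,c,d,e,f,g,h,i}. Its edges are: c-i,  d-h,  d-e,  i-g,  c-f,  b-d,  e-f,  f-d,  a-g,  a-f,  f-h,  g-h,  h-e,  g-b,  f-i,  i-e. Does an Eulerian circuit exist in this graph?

Degrees: a:2, b:2, c:2, d:4, e:4, f:6, g:4, h:4, i:4
All degrees are even and the non-isolated vertices are connected — an Eulerian circuit exists.

Yes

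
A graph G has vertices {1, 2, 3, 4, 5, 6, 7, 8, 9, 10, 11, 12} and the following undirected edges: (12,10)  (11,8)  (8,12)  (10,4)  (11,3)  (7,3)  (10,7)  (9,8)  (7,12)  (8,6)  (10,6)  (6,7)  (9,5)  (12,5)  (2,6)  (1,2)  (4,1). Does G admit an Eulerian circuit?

Yes

Degrees: 1:2, 2:2, 3:2, 4:2, 5:2, 6:4, 7:4, 8:4, 9:2, 10:4, 11:2, 12:4
All degrees are even and the non-isolated vertices are connected — an Eulerian circuit exists.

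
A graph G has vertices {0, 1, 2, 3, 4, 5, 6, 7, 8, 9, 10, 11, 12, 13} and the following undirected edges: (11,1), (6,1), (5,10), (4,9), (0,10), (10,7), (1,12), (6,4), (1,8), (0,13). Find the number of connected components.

4

Component: {2}
Component: {3}
Component: {0, 5, 7, 10, 13}
Component: {1, 4, 6, 8, 9, 11, 12}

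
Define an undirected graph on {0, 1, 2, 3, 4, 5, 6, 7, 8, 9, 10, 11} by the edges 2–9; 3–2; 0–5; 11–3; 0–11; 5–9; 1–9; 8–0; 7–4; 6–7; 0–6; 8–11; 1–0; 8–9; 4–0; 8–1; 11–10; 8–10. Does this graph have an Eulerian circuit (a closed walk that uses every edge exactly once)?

No

Degrees: 0:6, 1:3, 2:2, 3:2, 4:2, 5:2, 6:2, 7:2, 8:5, 9:4, 10:2, 11:4
Vertices with odd degree: 1, 8. An Eulerian circuit requires all degrees even.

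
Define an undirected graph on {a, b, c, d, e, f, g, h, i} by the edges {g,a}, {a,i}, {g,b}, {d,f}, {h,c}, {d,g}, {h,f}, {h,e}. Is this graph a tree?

The graph has 9 vertices and 8 edges.
Connected and |E| = |V| - 1, which characterizes a tree.

Yes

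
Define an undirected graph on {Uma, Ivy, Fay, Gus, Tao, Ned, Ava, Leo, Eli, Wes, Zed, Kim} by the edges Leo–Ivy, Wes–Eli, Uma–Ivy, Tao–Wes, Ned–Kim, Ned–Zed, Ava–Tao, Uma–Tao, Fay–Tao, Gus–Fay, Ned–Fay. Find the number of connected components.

Component: {Uma, Ivy, Fay, Gus, Tao, Ned, Ava, Leo, Eli, Wes, Zed, Kim}

1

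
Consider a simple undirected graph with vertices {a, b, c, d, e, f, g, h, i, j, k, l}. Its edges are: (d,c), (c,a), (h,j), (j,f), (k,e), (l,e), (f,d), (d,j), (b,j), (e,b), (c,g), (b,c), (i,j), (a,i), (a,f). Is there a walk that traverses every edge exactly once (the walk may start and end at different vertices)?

Degrees: a:3, b:3, c:4, d:3, e:3, f:3, g:1, h:1, i:2, j:5, k:1, l:1
Odd-degree vertices: a, b, d, e, f, g, h, j, k, l (10 total).
With 10 odd-degree vertices (more than two), no single trail can use every edge.

No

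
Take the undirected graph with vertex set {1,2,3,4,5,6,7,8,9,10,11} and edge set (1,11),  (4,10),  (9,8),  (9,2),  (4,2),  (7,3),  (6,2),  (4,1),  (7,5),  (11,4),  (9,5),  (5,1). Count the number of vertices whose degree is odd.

Degrees: 1:3, 2:3, 3:1, 4:4, 5:3, 6:1, 7:2, 8:1, 9:3, 10:1, 11:2
Odd-degree vertices: 1, 2, 3, 5, 6, 8, 9, 10.

8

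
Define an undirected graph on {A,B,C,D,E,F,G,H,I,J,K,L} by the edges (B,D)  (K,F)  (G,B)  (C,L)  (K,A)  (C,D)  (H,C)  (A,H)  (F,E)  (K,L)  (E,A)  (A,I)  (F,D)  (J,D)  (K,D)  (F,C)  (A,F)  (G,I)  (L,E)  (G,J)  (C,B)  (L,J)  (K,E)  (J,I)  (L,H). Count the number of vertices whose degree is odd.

10

Degrees: A:5, B:3, C:5, D:5, E:4, F:5, G:3, H:3, I:3, J:4, K:5, L:5
Odd-degree vertices: A, B, C, D, F, G, H, I, K, L.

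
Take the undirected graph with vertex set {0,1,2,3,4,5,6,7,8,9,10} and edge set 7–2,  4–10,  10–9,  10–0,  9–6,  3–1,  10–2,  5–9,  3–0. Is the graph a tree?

No

The graph has 11 vertices and 9 edges.
It splits into 2 components, so it cannot be a tree.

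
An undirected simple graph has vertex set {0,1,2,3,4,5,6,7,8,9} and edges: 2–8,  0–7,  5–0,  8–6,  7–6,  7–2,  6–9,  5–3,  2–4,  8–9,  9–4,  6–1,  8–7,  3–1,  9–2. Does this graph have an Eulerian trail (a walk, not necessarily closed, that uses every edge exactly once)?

Yes

Degrees: 0:2, 1:2, 2:4, 3:2, 4:2, 5:2, 6:4, 7:4, 8:4, 9:4
Odd-degree vertices: none (0 total).
With 0 odd-degree vertices and all edges in one connected piece, an Eulerian trail exists.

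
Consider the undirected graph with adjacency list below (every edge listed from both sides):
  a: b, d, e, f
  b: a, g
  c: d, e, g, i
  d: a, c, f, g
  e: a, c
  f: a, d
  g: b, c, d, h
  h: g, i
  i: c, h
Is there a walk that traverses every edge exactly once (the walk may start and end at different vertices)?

Degrees: a:4, b:2, c:4, d:4, e:2, f:2, g:4, h:2, i:2
Odd-degree vertices: none (0 total).
With 0 odd-degree vertices and all edges in one connected piece, an Eulerian trail exists.

Yes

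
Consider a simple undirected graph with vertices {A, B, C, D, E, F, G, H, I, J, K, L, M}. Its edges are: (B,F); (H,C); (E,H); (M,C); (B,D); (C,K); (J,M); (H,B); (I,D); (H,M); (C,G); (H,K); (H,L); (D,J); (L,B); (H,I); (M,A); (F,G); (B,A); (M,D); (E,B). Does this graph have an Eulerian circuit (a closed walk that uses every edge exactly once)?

Degrees: A:2, B:6, C:4, D:4, E:2, F:2, G:2, H:7, I:2, J:2, K:2, L:2, M:5
H, M have odd degree; an Eulerian circuit needs every degree to be even, so none exists.

No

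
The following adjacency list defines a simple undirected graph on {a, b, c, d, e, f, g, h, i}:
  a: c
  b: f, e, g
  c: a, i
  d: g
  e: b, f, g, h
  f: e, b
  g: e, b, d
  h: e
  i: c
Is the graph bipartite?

f-b-e-f is an odd cycle (length 3), and a bipartite graph can contain only even cycles.

No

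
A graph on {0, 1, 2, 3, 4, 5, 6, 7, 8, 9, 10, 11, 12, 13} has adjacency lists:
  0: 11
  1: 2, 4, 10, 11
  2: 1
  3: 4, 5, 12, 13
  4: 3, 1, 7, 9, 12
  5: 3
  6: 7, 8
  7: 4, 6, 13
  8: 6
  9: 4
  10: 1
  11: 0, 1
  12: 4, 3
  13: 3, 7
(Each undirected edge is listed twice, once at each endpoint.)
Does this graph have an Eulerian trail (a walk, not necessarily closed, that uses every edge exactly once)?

Degrees: 0:1, 1:4, 2:1, 3:4, 4:5, 5:1, 6:2, 7:3, 8:1, 9:1, 10:1, 11:2, 12:2, 13:2
Odd-degree vertices: 0, 2, 4, 5, 7, 8, 9, 10 (8 total).
With 8 odd-degree vertices (more than two), no single trail can use every edge.

No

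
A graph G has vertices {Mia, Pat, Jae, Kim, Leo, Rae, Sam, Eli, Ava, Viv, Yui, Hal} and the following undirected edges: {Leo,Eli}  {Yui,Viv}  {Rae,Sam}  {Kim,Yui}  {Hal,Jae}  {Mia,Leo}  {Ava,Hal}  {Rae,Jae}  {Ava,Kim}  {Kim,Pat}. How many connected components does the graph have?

Component: {Mia, Leo, Eli}
Component: {Pat, Jae, Kim, Rae, Sam, Ava, Viv, Yui, Hal}

2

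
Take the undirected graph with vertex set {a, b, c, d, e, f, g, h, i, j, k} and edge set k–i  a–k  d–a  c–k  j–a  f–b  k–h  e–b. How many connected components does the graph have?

Component: {g}
Component: {b, e, f}
Component: {a, c, d, h, i, j, k}

3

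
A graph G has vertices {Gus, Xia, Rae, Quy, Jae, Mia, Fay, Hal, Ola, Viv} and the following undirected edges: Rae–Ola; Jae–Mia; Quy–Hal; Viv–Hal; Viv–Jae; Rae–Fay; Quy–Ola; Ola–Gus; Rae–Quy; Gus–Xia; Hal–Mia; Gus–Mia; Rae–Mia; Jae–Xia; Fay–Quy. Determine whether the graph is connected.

Yes

A breadth-first search from Gus visits Gus, Mia, Ola, Xia, Rae, Jae, Hal, Quy, Fay, Viv — all 10 vertices — so the graph is connected.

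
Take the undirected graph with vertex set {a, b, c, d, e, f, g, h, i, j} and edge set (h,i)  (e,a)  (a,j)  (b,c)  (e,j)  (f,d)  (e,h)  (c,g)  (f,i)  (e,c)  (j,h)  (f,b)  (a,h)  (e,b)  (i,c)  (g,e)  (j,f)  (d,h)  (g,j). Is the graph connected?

A breadth-first search from a visits a, j, h, e, f, g, i, d, b, c — all 10 vertices — so the graph is connected.

Yes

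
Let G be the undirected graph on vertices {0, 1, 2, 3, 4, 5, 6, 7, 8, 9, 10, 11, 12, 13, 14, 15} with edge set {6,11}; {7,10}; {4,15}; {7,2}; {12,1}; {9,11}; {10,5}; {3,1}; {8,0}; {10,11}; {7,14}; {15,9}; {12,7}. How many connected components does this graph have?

3

Component: {13}
Component: {0, 8}
Component: {1, 2, 3, 4, 5, 6, 7, 9, 10, 11, 12, 14, 15}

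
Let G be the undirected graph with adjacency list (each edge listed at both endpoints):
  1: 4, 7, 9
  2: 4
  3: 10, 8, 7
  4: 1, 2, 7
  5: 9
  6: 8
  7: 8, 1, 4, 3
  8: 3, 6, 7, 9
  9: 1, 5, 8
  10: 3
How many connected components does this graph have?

1

Component: {1, 2, 3, 4, 5, 6, 7, 8, 9, 10}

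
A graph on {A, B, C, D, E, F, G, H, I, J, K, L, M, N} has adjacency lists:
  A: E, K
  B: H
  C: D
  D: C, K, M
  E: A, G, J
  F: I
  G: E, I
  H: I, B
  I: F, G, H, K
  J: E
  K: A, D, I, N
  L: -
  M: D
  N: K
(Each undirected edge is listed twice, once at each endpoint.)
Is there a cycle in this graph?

The graph has 14 vertices, 13 edges, and 2 connected components.
One cycle is A-K-I-G-E-A.

Yes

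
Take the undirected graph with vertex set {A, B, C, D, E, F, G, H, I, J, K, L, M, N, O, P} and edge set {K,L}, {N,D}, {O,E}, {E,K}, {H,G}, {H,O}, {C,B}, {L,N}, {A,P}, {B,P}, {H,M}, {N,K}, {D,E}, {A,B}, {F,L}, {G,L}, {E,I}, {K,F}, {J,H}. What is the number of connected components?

Component: {A, B, C, P}
Component: {D, E, F, G, H, I, J, K, L, M, N, O}

2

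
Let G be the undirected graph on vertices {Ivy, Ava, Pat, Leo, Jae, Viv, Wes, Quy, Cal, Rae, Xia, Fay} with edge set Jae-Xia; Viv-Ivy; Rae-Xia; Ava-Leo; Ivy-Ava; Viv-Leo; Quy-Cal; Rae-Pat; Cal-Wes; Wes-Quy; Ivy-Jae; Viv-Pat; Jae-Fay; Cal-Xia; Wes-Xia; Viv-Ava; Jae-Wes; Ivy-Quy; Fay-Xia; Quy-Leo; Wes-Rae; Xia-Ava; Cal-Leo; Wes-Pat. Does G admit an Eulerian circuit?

No

Degrees: Ivy:4, Ava:4, Pat:3, Leo:4, Jae:4, Viv:4, Wes:6, Quy:4, Cal:4, Rae:3, Xia:6, Fay:2
Vertices with odd degree: Pat, Rae. An Eulerian circuit requires all degrees even.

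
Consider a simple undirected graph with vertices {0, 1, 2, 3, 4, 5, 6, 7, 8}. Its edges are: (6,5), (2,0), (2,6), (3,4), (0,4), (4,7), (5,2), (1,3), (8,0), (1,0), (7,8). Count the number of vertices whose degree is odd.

2

Degrees: 0:4, 1:2, 2:3, 3:2, 4:3, 5:2, 6:2, 7:2, 8:2
Odd-degree vertices: 2, 4.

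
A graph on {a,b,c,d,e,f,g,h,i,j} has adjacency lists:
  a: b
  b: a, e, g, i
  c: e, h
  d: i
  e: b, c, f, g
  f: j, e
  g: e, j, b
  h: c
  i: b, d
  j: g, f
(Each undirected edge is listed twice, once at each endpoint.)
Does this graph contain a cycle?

|V| = 10, |E| = 11, number of components = 1.
One cycle is b-e-g-b.

Yes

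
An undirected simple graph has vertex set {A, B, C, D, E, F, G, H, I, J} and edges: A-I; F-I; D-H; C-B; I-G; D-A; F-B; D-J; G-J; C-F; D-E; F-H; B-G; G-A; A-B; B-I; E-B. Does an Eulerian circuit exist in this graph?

Degrees: A:4, B:6, C:2, D:4, E:2, F:4, G:4, H:2, I:4, J:2
All degrees are even and the non-isolated vertices are connected — an Eulerian circuit exists.

Yes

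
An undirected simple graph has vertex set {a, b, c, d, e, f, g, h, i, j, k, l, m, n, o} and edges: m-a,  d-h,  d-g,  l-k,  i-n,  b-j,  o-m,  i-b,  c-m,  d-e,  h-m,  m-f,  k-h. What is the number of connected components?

Component: {b, i, j, n}
Component: {a, c, d, e, f, g, h, k, l, m, o}

2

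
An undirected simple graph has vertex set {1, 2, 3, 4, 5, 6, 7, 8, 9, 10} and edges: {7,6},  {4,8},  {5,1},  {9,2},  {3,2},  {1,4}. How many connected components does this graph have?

4

Component: {10}
Component: {6, 7}
Component: {2, 3, 9}
Component: {1, 4, 5, 8}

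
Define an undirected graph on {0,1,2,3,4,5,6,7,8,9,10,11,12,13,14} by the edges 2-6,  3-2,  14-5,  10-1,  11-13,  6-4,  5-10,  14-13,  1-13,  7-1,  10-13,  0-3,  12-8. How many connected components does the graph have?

Component: {9}
Component: {8, 12}
Component: {0, 2, 3, 4, 6}
Component: {1, 5, 7, 10, 11, 13, 14}

4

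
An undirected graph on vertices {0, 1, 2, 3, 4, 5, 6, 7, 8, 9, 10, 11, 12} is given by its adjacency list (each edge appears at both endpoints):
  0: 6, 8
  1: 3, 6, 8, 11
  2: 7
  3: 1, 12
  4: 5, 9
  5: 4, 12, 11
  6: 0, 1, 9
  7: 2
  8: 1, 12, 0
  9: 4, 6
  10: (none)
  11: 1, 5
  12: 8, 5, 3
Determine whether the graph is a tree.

No

The graph has 13 vertices and 14 edges.
It splits into 3 components, so it cannot be a tree.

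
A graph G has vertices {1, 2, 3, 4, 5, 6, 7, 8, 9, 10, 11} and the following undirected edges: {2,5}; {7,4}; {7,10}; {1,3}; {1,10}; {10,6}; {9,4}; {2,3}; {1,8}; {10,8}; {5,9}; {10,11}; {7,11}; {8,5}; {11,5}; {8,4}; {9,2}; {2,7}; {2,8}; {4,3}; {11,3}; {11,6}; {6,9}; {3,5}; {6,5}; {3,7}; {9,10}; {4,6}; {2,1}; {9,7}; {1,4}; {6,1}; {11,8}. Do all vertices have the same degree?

Yes

Degrees: 1:6, 2:6, 3:6, 4:6, 5:6, 6:6, 7:6, 8:6, 9:6, 10:6, 11:6
All degrees equal 6; the graph is regular.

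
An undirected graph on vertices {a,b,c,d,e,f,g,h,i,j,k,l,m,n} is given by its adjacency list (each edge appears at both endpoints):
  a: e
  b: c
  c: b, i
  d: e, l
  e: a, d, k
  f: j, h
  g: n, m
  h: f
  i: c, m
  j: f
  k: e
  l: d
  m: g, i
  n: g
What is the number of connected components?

Component: {f, h, j}
Component: {a, d, e, k, l}
Component: {b, c, g, i, m, n}

3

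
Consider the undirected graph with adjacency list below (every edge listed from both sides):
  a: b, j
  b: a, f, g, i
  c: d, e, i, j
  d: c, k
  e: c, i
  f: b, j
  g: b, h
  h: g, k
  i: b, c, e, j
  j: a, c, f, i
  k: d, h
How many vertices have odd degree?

Degrees: a:2, b:4, c:4, d:2, e:2, f:2, g:2, h:2, i:4, j:4, k:2
Odd-degree vertices: none.

0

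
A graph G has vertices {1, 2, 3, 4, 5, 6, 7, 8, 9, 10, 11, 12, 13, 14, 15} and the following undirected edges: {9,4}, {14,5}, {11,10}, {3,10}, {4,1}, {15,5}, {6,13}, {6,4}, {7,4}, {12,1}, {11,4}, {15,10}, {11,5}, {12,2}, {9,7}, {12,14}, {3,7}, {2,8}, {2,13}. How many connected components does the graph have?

1

Component: {1, 2, 3, 4, 5, 6, 7, 8, 9, 10, 11, 12, 13, 14, 15}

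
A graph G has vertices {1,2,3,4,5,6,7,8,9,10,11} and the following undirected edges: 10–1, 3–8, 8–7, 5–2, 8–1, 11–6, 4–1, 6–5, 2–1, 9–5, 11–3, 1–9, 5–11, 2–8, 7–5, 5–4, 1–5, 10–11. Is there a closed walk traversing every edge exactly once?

No

Degrees: 1:6, 2:3, 3:2, 4:2, 5:7, 6:2, 7:2, 8:4, 9:2, 10:2, 11:4
2, 5 have odd degree; an Eulerian circuit needs every degree to be even, so none exists.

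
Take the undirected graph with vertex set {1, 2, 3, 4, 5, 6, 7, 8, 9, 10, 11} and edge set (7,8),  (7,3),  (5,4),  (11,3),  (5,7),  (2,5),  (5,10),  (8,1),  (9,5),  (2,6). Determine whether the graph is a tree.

|V| = 11, |E| = 10.
It is connected with exactly 10 edges, hence acyclic — it is a tree.

Yes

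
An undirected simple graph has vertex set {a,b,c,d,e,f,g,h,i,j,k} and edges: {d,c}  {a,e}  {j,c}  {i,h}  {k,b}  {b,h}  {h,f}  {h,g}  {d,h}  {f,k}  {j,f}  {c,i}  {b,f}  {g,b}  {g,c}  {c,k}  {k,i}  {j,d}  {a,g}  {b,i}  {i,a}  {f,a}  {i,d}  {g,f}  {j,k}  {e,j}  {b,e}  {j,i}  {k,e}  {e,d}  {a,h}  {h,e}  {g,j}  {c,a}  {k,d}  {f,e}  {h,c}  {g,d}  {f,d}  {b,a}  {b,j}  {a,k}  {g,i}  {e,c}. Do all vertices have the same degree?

Degrees: a:8, b:8, c:8, d:8, e:8, f:8, g:8, h:8, i:8, j:8, k:8
All degrees equal 8; the graph is regular.

Yes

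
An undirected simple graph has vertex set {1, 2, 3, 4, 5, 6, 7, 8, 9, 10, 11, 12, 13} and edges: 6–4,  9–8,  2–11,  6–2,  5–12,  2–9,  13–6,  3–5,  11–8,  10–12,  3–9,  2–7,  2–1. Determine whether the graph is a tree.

No

The graph has 13 vertices and 13 edges.
A tree on 13 vertices has exactly 12 edges; this graph has 13, so it contains a cycle and is not a tree.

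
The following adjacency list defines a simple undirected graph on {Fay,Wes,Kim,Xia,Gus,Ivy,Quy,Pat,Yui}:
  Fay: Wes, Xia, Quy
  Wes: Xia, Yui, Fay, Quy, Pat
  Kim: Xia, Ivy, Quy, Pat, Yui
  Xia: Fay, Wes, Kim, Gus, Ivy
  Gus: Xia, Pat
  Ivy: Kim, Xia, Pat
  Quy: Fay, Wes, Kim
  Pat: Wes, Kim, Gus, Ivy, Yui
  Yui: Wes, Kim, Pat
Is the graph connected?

Yes

A breadth-first search from Fay visits Fay, Xia, Quy, Wes, Gus, Ivy, Kim, Yui, Pat — all 9 vertices — so the graph is connected.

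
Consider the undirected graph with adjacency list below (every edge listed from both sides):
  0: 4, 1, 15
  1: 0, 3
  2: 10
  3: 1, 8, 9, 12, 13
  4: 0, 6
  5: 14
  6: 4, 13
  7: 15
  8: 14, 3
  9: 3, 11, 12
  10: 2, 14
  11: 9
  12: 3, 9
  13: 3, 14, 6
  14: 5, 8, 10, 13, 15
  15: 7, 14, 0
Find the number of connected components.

Component: {0, 1, 2, 3, 4, 5, 6, 7, 8, 9, 10, 11, 12, 13, 14, 15}

1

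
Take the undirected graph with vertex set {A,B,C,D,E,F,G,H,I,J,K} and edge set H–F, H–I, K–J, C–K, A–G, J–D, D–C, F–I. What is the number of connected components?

5

Component: {B}
Component: {E}
Component: {A, G}
Component: {F, H, I}
Component: {C, D, J, K}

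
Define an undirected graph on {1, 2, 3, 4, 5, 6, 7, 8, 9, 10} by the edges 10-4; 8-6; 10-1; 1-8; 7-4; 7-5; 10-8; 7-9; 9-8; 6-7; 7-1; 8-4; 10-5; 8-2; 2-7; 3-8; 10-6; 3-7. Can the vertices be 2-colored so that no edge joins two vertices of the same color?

No

6-8-10-6 is an odd cycle (length 3), and a bipartite graph can contain only even cycles.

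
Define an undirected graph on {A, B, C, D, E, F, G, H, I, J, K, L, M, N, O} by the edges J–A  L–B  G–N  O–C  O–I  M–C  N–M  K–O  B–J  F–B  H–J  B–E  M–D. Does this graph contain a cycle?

The graph has 15 vertices, 13 edges, and 2 connected components.
A forest on 15 vertices with 2 components has exactly 13 edges, which matches — so no cycle.

No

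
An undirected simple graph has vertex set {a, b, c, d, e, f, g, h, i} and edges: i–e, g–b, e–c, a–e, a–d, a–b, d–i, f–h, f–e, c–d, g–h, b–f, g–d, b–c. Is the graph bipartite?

Yes

Color {b, d, e, h} black and {a, c, f, g, i} white. No edge joins two same-colored vertices, so the graph is bipartite.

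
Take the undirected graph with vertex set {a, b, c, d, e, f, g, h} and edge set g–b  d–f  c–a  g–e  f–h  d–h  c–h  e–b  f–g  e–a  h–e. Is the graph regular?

Degrees: a:2, b:2, c:2, d:2, e:4, f:3, g:3, h:4
Degrees are not all equal (e.g. deg(a)=2 but deg(e)=4); not regular.

No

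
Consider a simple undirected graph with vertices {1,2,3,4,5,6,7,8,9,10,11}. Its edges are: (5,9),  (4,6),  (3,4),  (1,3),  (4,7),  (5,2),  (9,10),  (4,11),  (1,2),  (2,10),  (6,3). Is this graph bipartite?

No

3-6-4-3 is an odd cycle (length 3), and a bipartite graph can contain only even cycles.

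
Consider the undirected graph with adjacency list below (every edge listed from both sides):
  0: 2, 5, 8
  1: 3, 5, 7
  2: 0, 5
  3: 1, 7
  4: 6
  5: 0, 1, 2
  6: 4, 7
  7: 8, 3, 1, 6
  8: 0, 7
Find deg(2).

2

Neighbors of 2: 0, 5.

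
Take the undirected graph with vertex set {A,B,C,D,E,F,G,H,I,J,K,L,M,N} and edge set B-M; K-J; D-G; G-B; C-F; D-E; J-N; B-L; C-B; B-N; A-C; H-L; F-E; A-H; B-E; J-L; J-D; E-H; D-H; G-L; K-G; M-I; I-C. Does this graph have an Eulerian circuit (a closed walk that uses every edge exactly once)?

Degrees: A:2, B:6, C:4, D:4, E:4, F:2, G:4, H:4, I:2, J:4, K:2, L:4, M:2, N:2
All degrees are even and the non-isolated vertices are connected — an Eulerian circuit exists.

Yes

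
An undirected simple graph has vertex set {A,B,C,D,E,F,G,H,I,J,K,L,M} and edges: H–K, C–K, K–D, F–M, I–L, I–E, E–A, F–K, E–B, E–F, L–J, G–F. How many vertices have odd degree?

Degrees: A:1, B:1, C:1, D:1, E:4, F:4, G:1, H:1, I:2, J:1, K:4, L:2, M:1
Odd-degree vertices: A, B, C, D, G, H, J, M.

8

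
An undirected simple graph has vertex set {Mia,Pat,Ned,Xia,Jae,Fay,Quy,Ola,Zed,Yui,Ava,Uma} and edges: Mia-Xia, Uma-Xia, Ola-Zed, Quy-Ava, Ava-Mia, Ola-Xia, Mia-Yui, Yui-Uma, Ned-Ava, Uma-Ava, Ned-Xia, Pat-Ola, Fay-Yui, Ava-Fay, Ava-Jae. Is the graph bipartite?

A valid 2-coloring puts {Pat, Xia, Zed, Yui, Ava} on one side and {Mia, Ned, Jae, Fay, Quy, Ola, Uma} on the other; every edge crosses between the two sides.

Yes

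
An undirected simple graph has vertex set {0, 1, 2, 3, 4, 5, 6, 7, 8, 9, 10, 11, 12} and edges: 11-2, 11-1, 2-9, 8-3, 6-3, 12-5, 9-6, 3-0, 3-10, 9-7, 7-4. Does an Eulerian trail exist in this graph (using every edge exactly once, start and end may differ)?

Degrees: 0:1, 1:1, 2:2, 3:4, 4:1, 5:1, 6:2, 7:2, 8:1, 9:3, 10:1, 11:2, 12:1
Odd-degree vertices: 0, 1, 4, 5, 8, 9, 10, 12 (8 total).
An Eulerian trail requires 0 or 2 odd-degree vertices; here there are 8.

No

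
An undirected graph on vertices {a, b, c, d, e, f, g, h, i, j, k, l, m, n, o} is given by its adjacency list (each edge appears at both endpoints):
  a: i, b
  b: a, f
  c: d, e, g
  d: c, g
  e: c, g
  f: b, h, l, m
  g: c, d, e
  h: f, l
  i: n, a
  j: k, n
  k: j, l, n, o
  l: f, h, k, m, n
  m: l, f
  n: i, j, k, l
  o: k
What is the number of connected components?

Component: {c, d, e, g}
Component: {a, b, f, h, i, j, k, l, m, n, o}

2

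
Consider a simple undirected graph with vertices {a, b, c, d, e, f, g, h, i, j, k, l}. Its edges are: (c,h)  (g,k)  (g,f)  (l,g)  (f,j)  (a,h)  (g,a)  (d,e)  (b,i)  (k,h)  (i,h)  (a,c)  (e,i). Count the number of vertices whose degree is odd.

6

Degrees: a:3, b:1, c:2, d:1, e:2, f:2, g:4, h:4, i:3, j:1, k:2, l:1
Odd-degree vertices: a, b, d, i, j, l.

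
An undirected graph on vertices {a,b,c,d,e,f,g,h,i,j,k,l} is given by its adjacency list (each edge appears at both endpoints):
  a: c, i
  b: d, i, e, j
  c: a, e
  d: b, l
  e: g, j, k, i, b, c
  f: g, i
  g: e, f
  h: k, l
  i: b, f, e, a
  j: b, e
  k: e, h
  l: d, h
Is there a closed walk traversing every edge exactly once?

Yes

Degrees: a:2, b:4, c:2, d:2, e:6, f:2, g:2, h:2, i:4, j:2, k:2, l:2
All degrees are even and the non-isolated vertices are connected — an Eulerian circuit exists.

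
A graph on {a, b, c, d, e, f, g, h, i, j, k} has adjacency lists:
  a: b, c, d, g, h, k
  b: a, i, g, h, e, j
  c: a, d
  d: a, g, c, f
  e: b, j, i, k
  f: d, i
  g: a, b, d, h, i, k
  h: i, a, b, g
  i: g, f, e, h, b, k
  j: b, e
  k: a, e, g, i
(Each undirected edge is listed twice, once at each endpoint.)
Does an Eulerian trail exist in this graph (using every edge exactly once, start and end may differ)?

Degrees: a:6, b:6, c:2, d:4, e:4, f:2, g:6, h:4, i:6, j:2, k:4
Odd-degree vertices: none (0 total).
With 0 odd-degree vertices and all edges in one connected piece, an Eulerian trail exists.

Yes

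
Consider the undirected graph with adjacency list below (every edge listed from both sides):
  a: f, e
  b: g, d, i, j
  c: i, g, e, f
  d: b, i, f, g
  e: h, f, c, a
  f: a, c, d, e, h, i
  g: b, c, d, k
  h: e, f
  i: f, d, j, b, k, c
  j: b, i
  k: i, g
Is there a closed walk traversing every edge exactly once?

Degrees: a:2, b:4, c:4, d:4, e:4, f:6, g:4, h:2, i:6, j:2, k:2
All degrees are even and the non-isolated vertices are connected — an Eulerian circuit exists.

Yes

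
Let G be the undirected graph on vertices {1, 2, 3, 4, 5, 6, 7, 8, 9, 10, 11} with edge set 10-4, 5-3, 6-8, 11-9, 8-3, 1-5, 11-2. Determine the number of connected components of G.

4

Component: {7}
Component: {4, 10}
Component: {2, 9, 11}
Component: {1, 3, 5, 6, 8}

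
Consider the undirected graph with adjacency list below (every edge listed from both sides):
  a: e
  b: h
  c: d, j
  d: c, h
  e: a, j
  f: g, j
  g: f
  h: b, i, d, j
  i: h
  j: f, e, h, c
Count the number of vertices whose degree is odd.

4

Degrees: a:1, b:1, c:2, d:2, e:2, f:2, g:1, h:4, i:1, j:4
Odd-degree vertices: a, b, g, i.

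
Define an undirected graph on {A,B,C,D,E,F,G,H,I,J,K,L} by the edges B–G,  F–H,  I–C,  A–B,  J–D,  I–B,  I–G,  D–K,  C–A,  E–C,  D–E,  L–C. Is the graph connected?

Component: {F, H}
Component: {A, B, C, D, E, G, I, J, K, L}
No edge joins these 2 groups, so the graph is disconnected.

No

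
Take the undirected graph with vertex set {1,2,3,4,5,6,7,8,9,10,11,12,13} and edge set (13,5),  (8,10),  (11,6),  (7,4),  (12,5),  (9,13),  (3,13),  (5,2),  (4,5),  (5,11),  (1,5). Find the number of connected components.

2

Component: {8, 10}
Component: {1, 2, 3, 4, 5, 6, 7, 9, 11, 12, 13}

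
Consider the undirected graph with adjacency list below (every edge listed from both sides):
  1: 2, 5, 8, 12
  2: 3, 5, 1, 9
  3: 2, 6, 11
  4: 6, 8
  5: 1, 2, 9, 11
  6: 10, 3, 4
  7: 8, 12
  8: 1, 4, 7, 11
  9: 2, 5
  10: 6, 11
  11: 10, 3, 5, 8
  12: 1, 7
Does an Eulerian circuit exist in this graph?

No

Degrees: 1:4, 2:4, 3:3, 4:2, 5:4, 6:3, 7:2, 8:4, 9:2, 10:2, 11:4, 12:2
Vertices with odd degree: 3, 6. An Eulerian circuit requires all degrees even.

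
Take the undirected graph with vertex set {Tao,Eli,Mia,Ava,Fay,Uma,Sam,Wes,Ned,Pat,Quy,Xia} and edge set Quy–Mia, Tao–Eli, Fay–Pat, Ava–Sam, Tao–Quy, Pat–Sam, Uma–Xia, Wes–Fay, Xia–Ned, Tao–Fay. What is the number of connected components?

Component: {Uma, Ned, Xia}
Component: {Tao, Eli, Mia, Ava, Fay, Sam, Wes, Pat, Quy}

2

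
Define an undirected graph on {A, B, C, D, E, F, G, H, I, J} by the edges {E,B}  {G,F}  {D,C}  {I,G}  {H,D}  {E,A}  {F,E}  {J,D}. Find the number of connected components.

Component: {C, D, H, J}
Component: {A, B, E, F, G, I}

2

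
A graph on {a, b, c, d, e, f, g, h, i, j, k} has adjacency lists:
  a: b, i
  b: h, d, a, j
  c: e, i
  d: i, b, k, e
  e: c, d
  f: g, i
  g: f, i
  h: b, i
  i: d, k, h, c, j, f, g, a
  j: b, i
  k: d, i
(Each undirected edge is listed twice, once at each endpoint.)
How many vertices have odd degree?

0

Degrees: a:2, b:4, c:2, d:4, e:2, f:2, g:2, h:2, i:8, j:2, k:2
Odd-degree vertices: none.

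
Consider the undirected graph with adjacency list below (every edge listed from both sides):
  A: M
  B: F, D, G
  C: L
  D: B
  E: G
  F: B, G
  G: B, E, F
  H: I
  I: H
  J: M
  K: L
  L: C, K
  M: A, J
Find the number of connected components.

Component: {H, I}
Component: {A, J, M}
Component: {C, K, L}
Component: {B, D, E, F, G}

4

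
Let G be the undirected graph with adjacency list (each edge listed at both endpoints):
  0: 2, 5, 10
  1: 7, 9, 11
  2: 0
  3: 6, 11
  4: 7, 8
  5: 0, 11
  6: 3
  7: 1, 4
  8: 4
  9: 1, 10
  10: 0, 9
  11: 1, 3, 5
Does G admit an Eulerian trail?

No

Degrees: 0:3, 1:3, 2:1, 3:2, 4:2, 5:2, 6:1, 7:2, 8:1, 9:2, 10:2, 11:3
Odd-degree vertices: 0, 1, 2, 6, 8, 11 (6 total).
An Eulerian trail requires 0 or 2 odd-degree vertices; here there are 6.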